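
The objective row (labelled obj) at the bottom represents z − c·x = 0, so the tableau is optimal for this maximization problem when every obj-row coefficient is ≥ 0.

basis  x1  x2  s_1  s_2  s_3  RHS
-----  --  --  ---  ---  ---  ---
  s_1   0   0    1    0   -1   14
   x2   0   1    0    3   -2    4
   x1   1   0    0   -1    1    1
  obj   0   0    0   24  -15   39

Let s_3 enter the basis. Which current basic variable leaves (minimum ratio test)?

x1

Column s_3 entries and ratios — s_1: -1 ≤ 0, skip; x2: -2 ≤ 0, skip; x1: 1/1 = 1.
Smallest ratio is 1 in the row of x1, so x1 leaves.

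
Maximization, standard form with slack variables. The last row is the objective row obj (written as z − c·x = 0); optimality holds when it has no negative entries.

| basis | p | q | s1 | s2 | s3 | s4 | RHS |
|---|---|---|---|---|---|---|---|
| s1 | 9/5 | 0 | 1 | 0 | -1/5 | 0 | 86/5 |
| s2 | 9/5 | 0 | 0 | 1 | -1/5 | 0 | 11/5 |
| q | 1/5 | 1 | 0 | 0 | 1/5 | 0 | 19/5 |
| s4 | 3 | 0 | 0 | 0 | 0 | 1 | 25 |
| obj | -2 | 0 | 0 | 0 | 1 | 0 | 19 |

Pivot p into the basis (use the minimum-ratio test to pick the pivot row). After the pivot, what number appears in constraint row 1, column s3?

0

Ratio test on column p — row 1: (86/5)/(9/5) = 86/9; row 2: (11/5)/(9/5) = 11/9; row 3: (19/5)/(1/5) = 19; row 4: 25/3 = 25/3. Minimum is 11/9 at row 2 (s2 leaves); pivot element 9/5.
Divide row 2 by 9/5; eliminate column p from the other rows.
Row 1 update in column s3: -1/5 − (9/5)·(-1/9) = 0.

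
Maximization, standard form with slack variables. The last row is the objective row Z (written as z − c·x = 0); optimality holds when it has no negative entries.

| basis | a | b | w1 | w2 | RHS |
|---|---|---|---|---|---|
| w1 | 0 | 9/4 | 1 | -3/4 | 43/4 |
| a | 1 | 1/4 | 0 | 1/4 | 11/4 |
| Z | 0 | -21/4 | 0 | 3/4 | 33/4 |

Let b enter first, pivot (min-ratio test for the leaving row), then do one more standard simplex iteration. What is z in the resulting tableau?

Ratio test on column b — row 1: (43/4)/(9/4) = 43/9; row 2: (11/4)/(1/4) = 11. Minimum is 43/9 at row 1 (w1 leaves); pivot element 9/4.
Pivot on row 1; the Z-row RHS becomes 33/4 − (-21/4)·(43/9) = 100/3.
Next entering variable (most negative Z-row entry -1): w2.
Ratio test on column w2 — row 1: entry -1/3 ≤ 0; row 2: (14/9)/(1/3) = 14/3. Minimum is 14/3 at row 2 (a leaves); pivot element 1/3.
After the second pivot the Z-row RHS is 100/3 − (-1)·(14/3) = 38.

38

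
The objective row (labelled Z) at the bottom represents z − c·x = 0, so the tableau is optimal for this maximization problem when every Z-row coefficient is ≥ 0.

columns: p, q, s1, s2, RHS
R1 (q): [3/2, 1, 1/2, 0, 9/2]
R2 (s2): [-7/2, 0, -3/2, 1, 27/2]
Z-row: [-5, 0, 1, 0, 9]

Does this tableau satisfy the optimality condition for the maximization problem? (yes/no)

no

The Z-row has a negative entry -5 in column p, so it is not optimal.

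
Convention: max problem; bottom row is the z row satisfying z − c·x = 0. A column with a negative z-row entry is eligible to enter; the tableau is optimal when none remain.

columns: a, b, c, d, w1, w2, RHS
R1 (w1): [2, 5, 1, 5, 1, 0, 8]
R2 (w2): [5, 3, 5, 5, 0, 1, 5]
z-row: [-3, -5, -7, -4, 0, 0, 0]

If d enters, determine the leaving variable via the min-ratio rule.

w2

Column d entries and ratios — w1: 8/5 = 8/5; w2: 5/5 = 1.
Smallest ratio is 1 in the row of w2, so w2 leaves.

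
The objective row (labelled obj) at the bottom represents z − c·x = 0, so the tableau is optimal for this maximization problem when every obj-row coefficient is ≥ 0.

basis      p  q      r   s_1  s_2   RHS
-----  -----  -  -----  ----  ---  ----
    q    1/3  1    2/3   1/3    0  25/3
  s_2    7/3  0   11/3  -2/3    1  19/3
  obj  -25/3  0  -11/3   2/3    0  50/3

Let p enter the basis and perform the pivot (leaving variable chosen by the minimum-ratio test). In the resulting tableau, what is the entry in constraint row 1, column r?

Ratio test on column p — row 1: (25/3)/(1/3) = 25; row 2: (19/3)/(7/3) = 19/7. Minimum is 19/7 at row 2 (s_2 leaves); pivot element 7/3.
Divide row 2 by 7/3; eliminate column p from the other rows.
Row 1 update in column r: 2/3 − (1/3)·(11/7) = 1/7.

1/7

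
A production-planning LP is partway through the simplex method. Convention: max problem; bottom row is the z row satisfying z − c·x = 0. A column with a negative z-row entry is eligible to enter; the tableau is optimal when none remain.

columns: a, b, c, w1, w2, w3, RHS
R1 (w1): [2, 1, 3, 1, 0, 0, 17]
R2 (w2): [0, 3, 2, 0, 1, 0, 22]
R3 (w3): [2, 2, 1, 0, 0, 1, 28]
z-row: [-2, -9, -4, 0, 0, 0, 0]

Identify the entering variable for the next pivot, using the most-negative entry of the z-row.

Negative z-row entries: a: -2, b: -9, c: -4.
The most negative is -9 in column b, so b enters.

b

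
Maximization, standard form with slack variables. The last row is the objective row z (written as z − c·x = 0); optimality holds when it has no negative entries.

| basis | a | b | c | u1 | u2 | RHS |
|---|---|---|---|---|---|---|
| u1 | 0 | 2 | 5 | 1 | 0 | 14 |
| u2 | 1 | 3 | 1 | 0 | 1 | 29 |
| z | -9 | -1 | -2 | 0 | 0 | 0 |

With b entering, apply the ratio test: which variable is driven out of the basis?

u1

Column b entries and ratios — u1: 14/2 = 7; u2: 29/3 = 29/3.
Smallest ratio is 7 in the row of u1, so u1 leaves.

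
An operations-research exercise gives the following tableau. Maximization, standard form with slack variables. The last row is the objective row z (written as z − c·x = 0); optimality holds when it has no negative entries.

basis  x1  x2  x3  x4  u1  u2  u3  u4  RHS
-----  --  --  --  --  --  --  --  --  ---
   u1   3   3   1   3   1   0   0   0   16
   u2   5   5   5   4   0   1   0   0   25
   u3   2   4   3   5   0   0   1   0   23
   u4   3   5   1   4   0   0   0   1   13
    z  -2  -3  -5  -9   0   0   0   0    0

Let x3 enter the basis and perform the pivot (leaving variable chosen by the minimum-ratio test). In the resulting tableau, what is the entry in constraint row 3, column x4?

13/5

Ratio test on column x3 — row 1: 16/1 = 16; row 2: 25/5 = 5; row 3: 23/3 = 23/3; row 4: 13/1 = 13. Minimum is 5 at row 2 (u2 leaves); pivot element 5.
Divide row 2 by 5; eliminate column x3 from the other rows.
Row 3 update in column x4: 5 − 3·(4/5) = 13/5.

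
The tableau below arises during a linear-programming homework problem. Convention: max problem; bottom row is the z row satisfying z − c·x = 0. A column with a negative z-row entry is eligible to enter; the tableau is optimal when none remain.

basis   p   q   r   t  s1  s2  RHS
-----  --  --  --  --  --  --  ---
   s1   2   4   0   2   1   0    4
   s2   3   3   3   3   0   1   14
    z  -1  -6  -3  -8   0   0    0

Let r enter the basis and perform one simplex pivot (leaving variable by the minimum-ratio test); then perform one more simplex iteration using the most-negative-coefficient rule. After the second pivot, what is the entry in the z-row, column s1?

Ratio test on column r — row 1: entry 0 ≤ 0; row 2: 14/3 = 14/3. Minimum is 14/3 at row 2 (s2 leaves); pivot element 3.
Divide row 2 by 3; eliminate column r from the other rows.
Second iteration: most negative z-row entry is -5 in column t, so t enters.
Ratio test on column t — row 1: 4/2 = 2; row 2: (14/3)/1 = 14/3. Minimum is 2 at row 1 (s1 leaves); pivot element 2.
Divide row 1 by 2; eliminate column t from the other rows.
After both pivots, the entry at the z-row, column s1 is 5/2.

5/2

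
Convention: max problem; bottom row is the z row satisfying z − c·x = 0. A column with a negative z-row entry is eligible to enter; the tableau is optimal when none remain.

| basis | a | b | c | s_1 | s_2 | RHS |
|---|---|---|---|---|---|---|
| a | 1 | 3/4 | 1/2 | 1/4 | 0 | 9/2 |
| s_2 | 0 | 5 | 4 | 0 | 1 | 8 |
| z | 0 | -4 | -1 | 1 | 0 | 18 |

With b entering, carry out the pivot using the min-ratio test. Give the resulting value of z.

122/5

Ratio test on column b — row 1: (9/2)/(3/4) = 6; row 2: 8/5 = 8/5. Minimum is 8/5 at row 2 (s_2 leaves); pivot element 5.
Pivot on row 2; the z-row RHS becomes 18 − (-4)·(8/5) = 122/5.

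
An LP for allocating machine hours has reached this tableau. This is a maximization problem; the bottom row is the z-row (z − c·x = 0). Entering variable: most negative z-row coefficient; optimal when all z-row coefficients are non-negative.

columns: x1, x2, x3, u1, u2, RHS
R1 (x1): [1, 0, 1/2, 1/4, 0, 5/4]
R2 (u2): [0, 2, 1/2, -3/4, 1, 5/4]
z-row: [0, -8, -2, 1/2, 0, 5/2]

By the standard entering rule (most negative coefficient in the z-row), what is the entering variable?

x2

Negative z-row entries: x2: -8, x3: -2.
The most negative is -8 in column x2, so x2 enters.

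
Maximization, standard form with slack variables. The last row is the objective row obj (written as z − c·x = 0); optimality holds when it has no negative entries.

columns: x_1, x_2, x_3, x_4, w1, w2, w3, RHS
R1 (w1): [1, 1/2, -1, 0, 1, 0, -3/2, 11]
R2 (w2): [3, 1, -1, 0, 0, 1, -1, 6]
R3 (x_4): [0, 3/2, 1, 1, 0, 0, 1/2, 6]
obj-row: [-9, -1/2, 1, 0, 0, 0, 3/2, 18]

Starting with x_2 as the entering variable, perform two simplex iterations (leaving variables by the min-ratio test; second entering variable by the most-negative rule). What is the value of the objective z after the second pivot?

26

Ratio test on column x_2 — row 1: 11/(1/2) = 22; row 2: 6/1 = 6; row 3: 6/(3/2) = 4. Minimum is 4 at row 3 (x_4 leaves); pivot element 3/2.
Pivot on row 3; the obj-row RHS becomes 18 − (-1/2)·4 = 20.
Next entering variable (most negative obj-row entry -9): x_1.
Ratio test on column x_1 — row 1: 9/1 = 9; row 2: 2/3 = 2/3; row 3: entry 0 ≤ 0. Minimum is 2/3 at row 2 (w2 leaves); pivot element 3.
After the second pivot the obj-row RHS is 20 − (-9)·(2/3) = 26.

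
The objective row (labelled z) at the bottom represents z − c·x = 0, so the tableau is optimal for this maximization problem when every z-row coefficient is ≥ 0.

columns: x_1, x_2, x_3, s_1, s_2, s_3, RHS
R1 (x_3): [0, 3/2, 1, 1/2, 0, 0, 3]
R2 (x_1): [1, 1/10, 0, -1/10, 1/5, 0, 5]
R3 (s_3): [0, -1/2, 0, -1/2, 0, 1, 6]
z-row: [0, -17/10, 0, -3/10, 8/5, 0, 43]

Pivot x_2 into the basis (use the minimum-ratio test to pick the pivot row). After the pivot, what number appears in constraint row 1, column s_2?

Ratio test on column x_2 — row 1: 3/(3/2) = 2; row 2: 5/(1/10) = 50; row 3: entry -1/2 ≤ 0. Minimum is 2 at row 1 (x_3 leaves); pivot element 3/2.
Divide row 1 by 3/2; eliminate column x_2 from the other rows.
In the new row 1, the s_2 entry is the old entry divided by the pivot: 0/(3/2) = 0.

0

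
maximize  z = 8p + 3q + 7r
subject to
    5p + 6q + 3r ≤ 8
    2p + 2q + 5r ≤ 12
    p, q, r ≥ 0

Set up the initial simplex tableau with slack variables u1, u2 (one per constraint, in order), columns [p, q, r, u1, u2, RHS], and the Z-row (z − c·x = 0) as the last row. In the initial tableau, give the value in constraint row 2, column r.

Constraint 2 has coefficient 5 on r.

5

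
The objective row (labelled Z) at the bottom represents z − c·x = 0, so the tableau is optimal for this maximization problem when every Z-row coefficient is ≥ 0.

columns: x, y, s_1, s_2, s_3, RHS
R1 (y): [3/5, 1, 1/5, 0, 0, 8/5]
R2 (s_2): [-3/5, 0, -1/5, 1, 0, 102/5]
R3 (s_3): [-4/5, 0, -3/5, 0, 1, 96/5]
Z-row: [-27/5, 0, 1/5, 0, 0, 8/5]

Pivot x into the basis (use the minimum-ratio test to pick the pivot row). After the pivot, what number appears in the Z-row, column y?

9

Ratio test on column x — row 1: (8/5)/(3/5) = 8/3; row 2: entry -3/5 ≤ 0; row 3: entry -4/5 ≤ 0. Minimum is 8/3 at row 1 (y leaves); pivot element 3/5.
Divide row 1 by 3/5; eliminate column x from the other rows.
Z-row update in column y: 0 − (-27/5)·(5/3) = 9.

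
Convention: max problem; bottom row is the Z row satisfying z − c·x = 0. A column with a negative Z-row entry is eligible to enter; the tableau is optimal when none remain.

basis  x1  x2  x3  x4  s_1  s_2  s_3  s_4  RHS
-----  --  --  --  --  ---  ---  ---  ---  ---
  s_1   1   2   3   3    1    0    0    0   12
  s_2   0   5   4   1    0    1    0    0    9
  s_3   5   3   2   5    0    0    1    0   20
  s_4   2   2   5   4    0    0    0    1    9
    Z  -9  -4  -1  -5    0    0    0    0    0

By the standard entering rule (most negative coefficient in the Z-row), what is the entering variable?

Negative Z-row entries: x1: -9, x2: -4, x3: -1, x4: -5.
The most negative is -9 in column x1, so x1 enters.

x1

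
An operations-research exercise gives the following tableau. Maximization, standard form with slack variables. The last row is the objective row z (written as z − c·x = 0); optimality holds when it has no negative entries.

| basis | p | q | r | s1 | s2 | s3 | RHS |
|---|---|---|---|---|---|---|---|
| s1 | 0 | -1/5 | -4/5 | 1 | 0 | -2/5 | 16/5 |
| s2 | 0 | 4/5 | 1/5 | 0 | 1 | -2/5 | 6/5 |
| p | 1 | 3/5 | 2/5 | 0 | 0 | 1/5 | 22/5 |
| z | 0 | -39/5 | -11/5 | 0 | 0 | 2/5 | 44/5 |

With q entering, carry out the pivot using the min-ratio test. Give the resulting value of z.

Ratio test on column q — row 1: entry -1/5 ≤ 0; row 2: (6/5)/(4/5) = 3/2; row 3: (22/5)/(3/5) = 22/3. Minimum is 3/2 at row 2 (s2 leaves); pivot element 4/5.
Pivot on row 2; the z-row RHS becomes 44/5 − (-39/5)·(3/2) = 41/2.

41/2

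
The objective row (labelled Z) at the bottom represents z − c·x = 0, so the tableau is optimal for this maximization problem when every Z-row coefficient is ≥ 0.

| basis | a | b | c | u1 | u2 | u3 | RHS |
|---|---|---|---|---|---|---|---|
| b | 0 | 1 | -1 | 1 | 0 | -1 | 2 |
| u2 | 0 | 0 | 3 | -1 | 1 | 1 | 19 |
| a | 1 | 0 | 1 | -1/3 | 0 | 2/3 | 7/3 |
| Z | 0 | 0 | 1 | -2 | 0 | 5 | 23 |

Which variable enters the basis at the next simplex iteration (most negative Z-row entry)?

u1

Negative Z-row entries: u1: -2.
The most negative is -2 in column u1, so u1 enters.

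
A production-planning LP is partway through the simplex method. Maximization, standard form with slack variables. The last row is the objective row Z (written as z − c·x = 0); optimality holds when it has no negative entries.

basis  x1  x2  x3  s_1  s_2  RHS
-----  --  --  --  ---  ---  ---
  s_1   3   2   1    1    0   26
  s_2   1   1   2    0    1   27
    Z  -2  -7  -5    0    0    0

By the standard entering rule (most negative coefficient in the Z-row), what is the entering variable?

x2

Negative Z-row entries: x1: -2, x2: -7, x3: -5.
The most negative is -7 in column x2, so x2 enters.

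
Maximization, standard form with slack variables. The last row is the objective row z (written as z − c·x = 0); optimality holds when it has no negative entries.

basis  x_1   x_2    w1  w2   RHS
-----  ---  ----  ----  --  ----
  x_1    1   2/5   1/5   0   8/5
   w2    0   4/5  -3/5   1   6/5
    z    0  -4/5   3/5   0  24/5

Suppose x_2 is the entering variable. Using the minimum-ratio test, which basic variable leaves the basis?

w2

Column x_2 entries and ratios — x_1: (8/5)/(2/5) = 4; w2: (6/5)/(4/5) = 3/2.
Smallest ratio is 3/2 in the row of w2, so w2 leaves.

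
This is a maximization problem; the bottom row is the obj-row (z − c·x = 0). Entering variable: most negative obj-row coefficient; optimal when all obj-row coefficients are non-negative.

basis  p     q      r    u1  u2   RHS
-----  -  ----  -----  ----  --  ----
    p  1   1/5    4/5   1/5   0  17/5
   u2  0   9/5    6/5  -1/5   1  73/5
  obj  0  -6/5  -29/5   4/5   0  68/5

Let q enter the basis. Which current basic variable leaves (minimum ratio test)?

u2

Column q entries and ratios — p: (17/5)/(1/5) = 17; u2: (73/5)/(9/5) = 73/9.
Smallest ratio is 73/9 in the row of u2, so u2 leaves.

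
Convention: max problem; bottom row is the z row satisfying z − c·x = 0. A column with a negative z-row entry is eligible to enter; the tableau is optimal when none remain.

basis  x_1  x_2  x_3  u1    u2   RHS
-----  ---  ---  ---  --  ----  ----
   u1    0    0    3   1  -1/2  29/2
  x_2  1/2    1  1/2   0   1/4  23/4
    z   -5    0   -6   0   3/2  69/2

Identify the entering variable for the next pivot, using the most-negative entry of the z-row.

x_3

Negative z-row entries: x_1: -5, x_3: -6.
The most negative is -6 in column x_3, so x_3 enters.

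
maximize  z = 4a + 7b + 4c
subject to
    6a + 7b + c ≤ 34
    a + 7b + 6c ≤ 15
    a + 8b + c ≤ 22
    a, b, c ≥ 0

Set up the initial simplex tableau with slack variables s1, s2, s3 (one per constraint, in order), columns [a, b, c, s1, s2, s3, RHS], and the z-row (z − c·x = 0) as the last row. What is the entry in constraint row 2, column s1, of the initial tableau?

Slack s1 belongs to constraint 1; its column is the unit vector e_1, so the entry in row 2 is 0.

0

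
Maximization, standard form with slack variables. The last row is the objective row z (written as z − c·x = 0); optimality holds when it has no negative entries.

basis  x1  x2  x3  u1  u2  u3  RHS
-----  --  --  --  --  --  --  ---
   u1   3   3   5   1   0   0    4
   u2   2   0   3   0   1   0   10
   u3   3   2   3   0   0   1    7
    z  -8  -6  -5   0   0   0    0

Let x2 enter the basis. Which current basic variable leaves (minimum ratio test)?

u1

Column x2 entries and ratios — u1: 4/3 = 4/3; u2: 0 ≤ 0, skip; u3: 7/2 = 7/2.
Smallest ratio is 4/3 in the row of u1, so u1 leaves.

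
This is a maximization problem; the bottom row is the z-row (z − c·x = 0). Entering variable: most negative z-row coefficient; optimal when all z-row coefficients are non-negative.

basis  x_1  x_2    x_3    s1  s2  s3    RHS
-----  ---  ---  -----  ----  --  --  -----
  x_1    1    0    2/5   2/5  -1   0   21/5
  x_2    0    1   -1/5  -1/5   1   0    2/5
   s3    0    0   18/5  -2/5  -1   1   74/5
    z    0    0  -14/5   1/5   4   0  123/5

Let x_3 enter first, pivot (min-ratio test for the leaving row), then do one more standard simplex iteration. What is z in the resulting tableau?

Ratio test on column x_3 — row 1: (21/5)/(2/5) = 21/2; row 2: entry -1/5 ≤ 0; row 3: (74/5)/(18/5) = 37/9. Minimum is 37/9 at row 3 (s3 leaves); pivot element 18/5.
Pivot on row 3; the z-row RHS becomes 123/5 − (-14/5)·(37/9) = 325/9.
Next entering variable (most negative z-row entry -1/9): s1.
Ratio test on column s1 — row 1: (23/9)/(4/9) = 23/4; row 2: entry -2/9 ≤ 0; row 3: entry -1/9 ≤ 0. Minimum is 23/4 at row 1 (x_1 leaves); pivot element 4/9.
After the second pivot the z-row RHS is 325/9 − (-1/9)·(23/4) = 147/4.

147/4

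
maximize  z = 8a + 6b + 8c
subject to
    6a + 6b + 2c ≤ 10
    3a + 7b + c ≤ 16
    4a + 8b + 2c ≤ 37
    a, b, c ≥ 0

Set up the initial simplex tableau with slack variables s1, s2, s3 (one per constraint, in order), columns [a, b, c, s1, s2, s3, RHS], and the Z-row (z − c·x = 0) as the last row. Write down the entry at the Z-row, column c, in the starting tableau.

The Z-row carries the negated objective coefficients: the c entry is -8.

-8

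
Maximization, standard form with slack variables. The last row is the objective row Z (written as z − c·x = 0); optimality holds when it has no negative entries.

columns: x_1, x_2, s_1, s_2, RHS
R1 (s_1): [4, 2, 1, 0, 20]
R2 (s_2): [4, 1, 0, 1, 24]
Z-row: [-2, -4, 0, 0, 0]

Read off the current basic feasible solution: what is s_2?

24

s_2 is basic (row 2); its value is the RHS of that row, 24.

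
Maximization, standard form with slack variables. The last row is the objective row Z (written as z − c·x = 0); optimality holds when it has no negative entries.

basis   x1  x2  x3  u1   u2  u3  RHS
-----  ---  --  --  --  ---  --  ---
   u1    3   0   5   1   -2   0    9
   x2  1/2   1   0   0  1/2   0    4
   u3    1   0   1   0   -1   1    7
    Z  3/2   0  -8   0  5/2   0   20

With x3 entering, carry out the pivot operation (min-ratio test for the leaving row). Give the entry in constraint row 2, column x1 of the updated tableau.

1/2

Ratio test on column x3 — row 1: 9/5 = 9/5; row 2: entry 0 ≤ 0; row 3: 7/1 = 7. Minimum is 9/5 at row 1 (u1 leaves); pivot element 5.
Divide row 1 by 5; eliminate column x3 from the other rows.
Row 2 update in column x1: 1/2 − 0·(3/5) = 1/2.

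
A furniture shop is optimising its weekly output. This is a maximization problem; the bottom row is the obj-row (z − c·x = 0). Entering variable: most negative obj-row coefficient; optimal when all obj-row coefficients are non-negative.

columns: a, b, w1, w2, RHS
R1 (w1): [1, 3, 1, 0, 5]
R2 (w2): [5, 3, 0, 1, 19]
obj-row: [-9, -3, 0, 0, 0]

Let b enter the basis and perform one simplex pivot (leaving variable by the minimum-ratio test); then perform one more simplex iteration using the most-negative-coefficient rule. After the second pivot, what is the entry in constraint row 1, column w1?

5/12

Ratio test on column b — row 1: 5/3 = 5/3; row 2: 19/3 = 19/3. Minimum is 5/3 at row 1 (w1 leaves); pivot element 3.
Divide row 1 by 3; eliminate column b from the other rows.
Second iteration: most negative obj-row entry is -8 in column a, so a enters.
Ratio test on column a — row 1: (5/3)/(1/3) = 5; row 2: 14/4 = 7/2. Minimum is 7/2 at row 2 (w2 leaves); pivot element 4.
Divide row 2 by 4; eliminate column a from the other rows.
After both pivots, the entry at constraint row 1, column w1 is 5/12.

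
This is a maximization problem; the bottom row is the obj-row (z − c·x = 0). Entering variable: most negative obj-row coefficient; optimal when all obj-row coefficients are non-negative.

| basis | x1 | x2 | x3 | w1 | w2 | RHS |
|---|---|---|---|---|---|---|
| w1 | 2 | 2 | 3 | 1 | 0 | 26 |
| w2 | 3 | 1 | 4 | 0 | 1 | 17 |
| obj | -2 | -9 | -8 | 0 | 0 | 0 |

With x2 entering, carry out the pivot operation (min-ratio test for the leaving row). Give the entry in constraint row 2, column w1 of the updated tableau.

-1/2

Ratio test on column x2 — row 1: 26/2 = 13; row 2: 17/1 = 17. Minimum is 13 at row 1 (w1 leaves); pivot element 2.
Divide row 1 by 2; eliminate column x2 from the other rows.
Row 2 update in column w1: 0 − 1·(1/2) = -1/2.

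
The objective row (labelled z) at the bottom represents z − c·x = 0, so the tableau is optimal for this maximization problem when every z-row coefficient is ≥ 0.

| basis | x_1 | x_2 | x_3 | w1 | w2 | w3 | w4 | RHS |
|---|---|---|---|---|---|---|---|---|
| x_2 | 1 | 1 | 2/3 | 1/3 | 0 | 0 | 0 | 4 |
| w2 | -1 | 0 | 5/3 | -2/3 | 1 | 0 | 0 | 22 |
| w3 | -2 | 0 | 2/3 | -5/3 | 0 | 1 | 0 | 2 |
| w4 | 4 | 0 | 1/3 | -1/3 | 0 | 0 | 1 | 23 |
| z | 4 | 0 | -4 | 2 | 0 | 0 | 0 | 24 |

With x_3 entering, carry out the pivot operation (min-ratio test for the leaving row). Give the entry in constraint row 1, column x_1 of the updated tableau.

Ratio test on column x_3 — row 1: 4/(2/3) = 6; row 2: 22/(5/3) = 66/5; row 3: 2/(2/3) = 3; row 4: 23/(1/3) = 69. Minimum is 3 at row 3 (w3 leaves); pivot element 2/3.
Divide row 3 by 2/3; eliminate column x_3 from the other rows.
Row 1 update in column x_1: 1 − (2/3)·(-3) = 3.

3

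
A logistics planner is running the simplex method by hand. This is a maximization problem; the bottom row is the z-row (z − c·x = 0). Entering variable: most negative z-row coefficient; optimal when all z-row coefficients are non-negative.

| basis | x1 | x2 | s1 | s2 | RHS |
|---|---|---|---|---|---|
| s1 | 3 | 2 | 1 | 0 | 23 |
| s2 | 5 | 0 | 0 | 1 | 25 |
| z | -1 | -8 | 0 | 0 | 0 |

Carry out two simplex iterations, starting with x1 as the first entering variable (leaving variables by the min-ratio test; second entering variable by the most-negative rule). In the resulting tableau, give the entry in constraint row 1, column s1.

1/2

Ratio test on column x1 — row 1: 23/3 = 23/3; row 2: 25/5 = 5. Minimum is 5 at row 2 (s2 leaves); pivot element 5.
Divide row 2 by 5; eliminate column x1 from the other rows.
Second iteration: most negative z-row entry is -8 in column x2, so x2 enters.
Ratio test on column x2 — row 1: 8/2 = 4; row 2: entry 0 ≤ 0. Minimum is 4 at row 1 (s1 leaves); pivot element 2.
Divide row 1 by 2; eliminate column x2 from the other rows.
After both pivots, the entry at constraint row 1, column s1 is 1/2.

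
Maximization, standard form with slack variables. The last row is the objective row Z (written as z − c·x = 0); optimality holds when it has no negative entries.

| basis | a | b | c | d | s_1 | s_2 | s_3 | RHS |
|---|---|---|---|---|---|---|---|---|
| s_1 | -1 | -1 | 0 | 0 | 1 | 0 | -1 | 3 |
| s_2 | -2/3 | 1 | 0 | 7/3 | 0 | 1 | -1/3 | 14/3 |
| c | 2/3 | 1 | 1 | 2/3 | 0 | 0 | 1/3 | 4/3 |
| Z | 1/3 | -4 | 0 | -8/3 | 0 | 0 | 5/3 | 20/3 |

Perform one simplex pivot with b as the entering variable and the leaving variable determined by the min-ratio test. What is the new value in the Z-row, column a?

Ratio test on column b — row 1: entry -1 ≤ 0; row 2: (14/3)/1 = 14/3; row 3: (4/3)/1 = 4/3. Minimum is 4/3 at row 3 (c leaves); pivot element 1.
Divide row 3 by 1; eliminate column b from the other rows.
Z-row update in column a: 1/3 − (-4)·(2/3) = 3.

3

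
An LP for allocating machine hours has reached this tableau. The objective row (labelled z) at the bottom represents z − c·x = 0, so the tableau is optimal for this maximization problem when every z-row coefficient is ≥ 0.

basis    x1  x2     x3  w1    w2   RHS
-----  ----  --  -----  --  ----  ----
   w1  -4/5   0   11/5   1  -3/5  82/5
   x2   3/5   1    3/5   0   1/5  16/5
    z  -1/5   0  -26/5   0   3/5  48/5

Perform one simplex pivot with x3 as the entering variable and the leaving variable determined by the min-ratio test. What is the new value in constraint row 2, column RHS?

16/3

Ratio test on column x3 — row 1: (82/5)/(11/5) = 82/11; row 2: (16/5)/(3/5) = 16/3. Minimum is 16/3 at row 2 (x2 leaves); pivot element 3/5.
Divide row 2 by 3/5; eliminate column x3 from the other rows.
In the new row 2, the RHS entry is the old entry divided by the pivot: (16/5)/(3/5) = 16/3.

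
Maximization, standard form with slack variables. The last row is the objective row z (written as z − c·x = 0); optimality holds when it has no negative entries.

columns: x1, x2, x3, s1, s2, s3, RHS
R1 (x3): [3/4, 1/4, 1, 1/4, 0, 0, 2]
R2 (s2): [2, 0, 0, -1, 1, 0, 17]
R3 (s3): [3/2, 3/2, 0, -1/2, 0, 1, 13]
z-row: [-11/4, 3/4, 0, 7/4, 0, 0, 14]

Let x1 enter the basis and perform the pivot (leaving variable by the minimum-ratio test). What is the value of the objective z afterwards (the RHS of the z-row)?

64/3

Ratio test on column x1 — row 1: 2/(3/4) = 8/3; row 2: 17/2 = 17/2; row 3: 13/(3/2) = 26/3. Minimum is 8/3 at row 1 (x3 leaves); pivot element 3/4.
Pivot on row 1; the z-row RHS becomes 14 − (-11/4)·(8/3) = 64/3.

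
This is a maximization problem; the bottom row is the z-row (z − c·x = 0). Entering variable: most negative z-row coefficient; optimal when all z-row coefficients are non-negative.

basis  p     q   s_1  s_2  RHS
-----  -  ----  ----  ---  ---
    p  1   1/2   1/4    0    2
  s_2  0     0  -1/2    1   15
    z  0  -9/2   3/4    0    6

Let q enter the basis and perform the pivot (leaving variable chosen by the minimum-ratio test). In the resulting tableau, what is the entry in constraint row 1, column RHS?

Ratio test on column q — row 1: 2/(1/2) = 4; row 2: entry 0 ≤ 0. Minimum is 4 at row 1 (p leaves); pivot element 1/2.
Divide row 1 by 1/2; eliminate column q from the other rows.
In the new row 1, the RHS entry is the old entry divided by the pivot: 2/(1/2) = 4.

4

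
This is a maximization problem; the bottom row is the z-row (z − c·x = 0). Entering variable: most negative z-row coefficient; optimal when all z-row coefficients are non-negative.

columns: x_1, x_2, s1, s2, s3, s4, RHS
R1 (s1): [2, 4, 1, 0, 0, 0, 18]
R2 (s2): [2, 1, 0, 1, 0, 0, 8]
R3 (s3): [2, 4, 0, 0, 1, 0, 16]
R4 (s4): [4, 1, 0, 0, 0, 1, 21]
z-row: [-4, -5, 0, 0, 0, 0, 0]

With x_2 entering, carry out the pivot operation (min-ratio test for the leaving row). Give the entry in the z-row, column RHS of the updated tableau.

Ratio test on column x_2 — row 1: 18/4 = 9/2; row 2: 8/1 = 8; row 3: 16/4 = 4; row 4: 21/1 = 21. Minimum is 4 at row 3 (s3 leaves); pivot element 4.
Divide row 3 by 4; eliminate column x_2 from the other rows.
z-row update in column RHS: 0 − (-5)·4 = 20.

20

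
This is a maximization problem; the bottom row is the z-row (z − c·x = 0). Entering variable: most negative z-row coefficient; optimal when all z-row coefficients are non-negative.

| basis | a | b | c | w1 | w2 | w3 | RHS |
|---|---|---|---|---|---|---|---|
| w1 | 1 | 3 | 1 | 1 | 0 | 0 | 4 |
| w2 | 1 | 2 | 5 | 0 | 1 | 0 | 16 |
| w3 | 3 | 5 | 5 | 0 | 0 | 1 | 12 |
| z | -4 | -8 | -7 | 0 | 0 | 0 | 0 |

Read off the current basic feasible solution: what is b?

0

b is not in the basis, so in the current basic feasible solution b = 0.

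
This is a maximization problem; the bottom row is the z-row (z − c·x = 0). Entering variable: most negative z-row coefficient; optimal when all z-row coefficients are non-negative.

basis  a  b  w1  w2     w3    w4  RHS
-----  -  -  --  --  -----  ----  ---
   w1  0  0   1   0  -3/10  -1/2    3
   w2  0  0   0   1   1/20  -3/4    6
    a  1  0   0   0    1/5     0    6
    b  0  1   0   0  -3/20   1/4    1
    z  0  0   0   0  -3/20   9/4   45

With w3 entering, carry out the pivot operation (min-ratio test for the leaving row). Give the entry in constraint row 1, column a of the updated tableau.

Ratio test on column w3 — row 1: entry -3/10 ≤ 0; row 2: 6/(1/20) = 120; row 3: 6/(1/5) = 30; row 4: entry -3/20 ≤ 0. Minimum is 30 at row 3 (a leaves); pivot element 1/5.
Divide row 3 by 1/5; eliminate column w3 from the other rows.
Row 1 update in column a: 0 − (-3/10)·5 = 3/2.

3/2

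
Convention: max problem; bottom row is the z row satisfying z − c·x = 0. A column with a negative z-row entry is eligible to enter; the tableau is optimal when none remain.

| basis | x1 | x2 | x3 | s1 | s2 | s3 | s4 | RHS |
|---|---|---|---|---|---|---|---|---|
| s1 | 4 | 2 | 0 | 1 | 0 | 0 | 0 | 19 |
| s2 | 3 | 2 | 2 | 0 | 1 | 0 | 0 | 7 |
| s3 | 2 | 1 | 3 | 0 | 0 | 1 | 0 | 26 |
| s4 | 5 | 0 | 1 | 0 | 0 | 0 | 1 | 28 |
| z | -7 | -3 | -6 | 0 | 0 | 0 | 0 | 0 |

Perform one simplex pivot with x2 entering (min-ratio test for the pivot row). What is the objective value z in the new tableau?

Ratio test on column x2 — row 1: 19/2 = 19/2; row 2: 7/2 = 7/2; row 3: 26/1 = 26; row 4: entry 0 ≤ 0. Minimum is 7/2 at row 2 (s2 leaves); pivot element 2.
Pivot on row 2; the z-row RHS becomes 0 − (-3)·(7/2) = 21/2.

21/2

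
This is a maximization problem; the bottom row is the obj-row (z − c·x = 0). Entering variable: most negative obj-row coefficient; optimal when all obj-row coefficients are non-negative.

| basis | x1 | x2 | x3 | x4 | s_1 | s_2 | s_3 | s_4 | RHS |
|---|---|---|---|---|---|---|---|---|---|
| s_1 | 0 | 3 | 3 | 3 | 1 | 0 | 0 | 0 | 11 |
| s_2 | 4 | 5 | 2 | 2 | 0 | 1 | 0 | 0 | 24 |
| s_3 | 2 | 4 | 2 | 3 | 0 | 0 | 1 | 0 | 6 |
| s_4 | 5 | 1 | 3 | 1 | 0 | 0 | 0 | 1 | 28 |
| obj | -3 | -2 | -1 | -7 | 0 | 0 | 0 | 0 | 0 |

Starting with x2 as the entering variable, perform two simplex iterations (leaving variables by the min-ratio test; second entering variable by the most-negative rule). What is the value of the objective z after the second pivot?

Ratio test on column x2 — row 1: 11/3 = 11/3; row 2: 24/5 = 24/5; row 3: 6/4 = 3/2; row 4: 28/1 = 28. Minimum is 3/2 at row 3 (s_3 leaves); pivot element 4.
Pivot on row 3; the obj-row RHS becomes 0 − (-2)·(3/2) = 3.
Next entering variable (most negative obj-row entry -11/2): x4.
Ratio test on column x4 — row 1: (13/2)/(3/4) = 26/3; row 2: entry -7/4 ≤ 0; row 3: (3/2)/(3/4) = 2; row 4: (53/2)/(1/4) = 106. Minimum is 2 at row 3 (x2 leaves); pivot element 3/4.
After the second pivot the obj-row RHS is 3 − (-11/2)·2 = 14.

14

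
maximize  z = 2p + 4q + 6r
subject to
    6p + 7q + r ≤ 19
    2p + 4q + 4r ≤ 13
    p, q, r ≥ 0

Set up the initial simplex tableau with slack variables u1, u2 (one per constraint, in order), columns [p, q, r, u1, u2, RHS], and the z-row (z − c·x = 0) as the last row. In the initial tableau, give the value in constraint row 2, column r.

Constraint 2 has coefficient 4 on r.

4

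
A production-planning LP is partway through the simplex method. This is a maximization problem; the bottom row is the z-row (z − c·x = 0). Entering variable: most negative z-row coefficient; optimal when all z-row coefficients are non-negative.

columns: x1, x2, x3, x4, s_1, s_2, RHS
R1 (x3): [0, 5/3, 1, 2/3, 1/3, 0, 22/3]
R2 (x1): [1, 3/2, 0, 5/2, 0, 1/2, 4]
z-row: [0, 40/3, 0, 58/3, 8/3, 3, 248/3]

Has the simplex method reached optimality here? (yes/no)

yes

Every z-row coefficient is ≥ 0, so the tableau is optimal.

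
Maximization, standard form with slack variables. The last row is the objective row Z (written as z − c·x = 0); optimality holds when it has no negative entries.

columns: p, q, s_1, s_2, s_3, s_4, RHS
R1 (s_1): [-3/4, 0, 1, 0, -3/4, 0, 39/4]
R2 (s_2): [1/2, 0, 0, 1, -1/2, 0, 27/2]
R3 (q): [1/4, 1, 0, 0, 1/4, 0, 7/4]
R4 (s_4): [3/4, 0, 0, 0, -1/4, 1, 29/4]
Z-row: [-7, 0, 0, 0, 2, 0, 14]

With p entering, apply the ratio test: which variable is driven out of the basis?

q

Column p entries and ratios — s_1: -3/4 ≤ 0, skip; s_2: (27/2)/(1/2) = 27; q: (7/4)/(1/4) = 7; s_4: (29/4)/(3/4) = 29/3.
Smallest ratio is 7 in the row of q, so q leaves.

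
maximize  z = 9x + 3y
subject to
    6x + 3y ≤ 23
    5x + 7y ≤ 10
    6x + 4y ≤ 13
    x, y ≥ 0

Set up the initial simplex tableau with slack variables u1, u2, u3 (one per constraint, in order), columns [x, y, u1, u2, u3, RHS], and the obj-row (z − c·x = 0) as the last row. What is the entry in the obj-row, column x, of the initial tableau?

The obj-row carries the negated objective coefficients: the x entry is -9.

-9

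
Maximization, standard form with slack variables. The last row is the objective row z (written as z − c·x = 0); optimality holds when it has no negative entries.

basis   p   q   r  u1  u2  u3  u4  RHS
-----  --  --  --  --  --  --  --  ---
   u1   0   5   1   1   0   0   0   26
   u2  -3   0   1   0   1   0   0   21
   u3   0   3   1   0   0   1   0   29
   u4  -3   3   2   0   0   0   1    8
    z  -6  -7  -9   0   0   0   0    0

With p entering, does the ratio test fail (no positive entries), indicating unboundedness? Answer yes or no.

yes

Every constraint-row entry in column p is ≤ 0, so increasing p is unbounded.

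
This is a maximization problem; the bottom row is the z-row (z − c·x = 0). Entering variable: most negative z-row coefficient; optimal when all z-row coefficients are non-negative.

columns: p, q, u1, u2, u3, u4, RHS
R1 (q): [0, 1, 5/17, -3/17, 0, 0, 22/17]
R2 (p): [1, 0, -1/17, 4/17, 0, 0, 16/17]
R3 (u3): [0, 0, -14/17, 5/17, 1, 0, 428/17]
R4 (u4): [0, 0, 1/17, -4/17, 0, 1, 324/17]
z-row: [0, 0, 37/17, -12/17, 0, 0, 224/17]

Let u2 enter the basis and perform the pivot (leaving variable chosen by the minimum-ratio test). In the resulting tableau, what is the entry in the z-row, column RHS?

Ratio test on column u2 — row 1: entry -3/17 ≤ 0; row 2: (16/17)/(4/17) = 4; row 3: (428/17)/(5/17) = 428/5; row 4: entry -4/17 ≤ 0. Minimum is 4 at row 2 (p leaves); pivot element 4/17.
Divide row 2 by 4/17; eliminate column u2 from the other rows.
z-row update in column RHS: 224/17 − (-12/17)·4 = 16.

16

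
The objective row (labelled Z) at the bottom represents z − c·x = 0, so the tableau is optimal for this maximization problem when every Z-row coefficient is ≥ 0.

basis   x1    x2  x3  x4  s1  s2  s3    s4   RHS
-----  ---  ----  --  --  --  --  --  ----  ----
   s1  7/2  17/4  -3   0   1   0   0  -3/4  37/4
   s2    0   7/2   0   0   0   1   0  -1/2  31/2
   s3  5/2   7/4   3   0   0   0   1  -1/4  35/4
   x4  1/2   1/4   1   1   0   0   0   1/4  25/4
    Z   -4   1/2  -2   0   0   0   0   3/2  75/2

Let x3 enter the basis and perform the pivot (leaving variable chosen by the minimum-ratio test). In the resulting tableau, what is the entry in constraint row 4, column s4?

Ratio test on column x3 — row 1: entry -3 ≤ 0; row 2: entry 0 ≤ 0; row 3: (35/4)/3 = 35/12; row 4: (25/4)/1 = 25/4. Minimum is 35/12 at row 3 (s3 leaves); pivot element 3.
Divide row 3 by 3; eliminate column x3 from the other rows.
Row 4 update in column s4: 1/4 − 1·(-1/12) = 1/3.

1/3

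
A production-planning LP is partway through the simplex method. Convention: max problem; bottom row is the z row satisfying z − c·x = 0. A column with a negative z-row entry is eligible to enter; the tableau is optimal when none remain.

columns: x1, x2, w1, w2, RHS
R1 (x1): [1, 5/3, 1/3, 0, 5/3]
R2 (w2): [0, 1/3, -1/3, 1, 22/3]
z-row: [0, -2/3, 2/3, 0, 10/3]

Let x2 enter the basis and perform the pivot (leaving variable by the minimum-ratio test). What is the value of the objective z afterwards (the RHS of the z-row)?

4

Ratio test on column x2 — row 1: (5/3)/(5/3) = 1; row 2: (22/3)/(1/3) = 22. Minimum is 1 at row 1 (x1 leaves); pivot element 5/3.
Pivot on row 1; the z-row RHS becomes 10/3 − (-2/3)·1 = 4.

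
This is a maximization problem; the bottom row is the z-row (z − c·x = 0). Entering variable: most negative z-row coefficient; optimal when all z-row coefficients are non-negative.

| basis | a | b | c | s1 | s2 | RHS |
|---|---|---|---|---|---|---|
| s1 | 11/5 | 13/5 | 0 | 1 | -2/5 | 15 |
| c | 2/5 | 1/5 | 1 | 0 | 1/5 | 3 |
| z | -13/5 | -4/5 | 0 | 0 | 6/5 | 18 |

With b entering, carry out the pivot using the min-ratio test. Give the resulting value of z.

294/13

Ratio test on column b — row 1: 15/(13/5) = 75/13; row 2: 3/(1/5) = 15. Minimum is 75/13 at row 1 (s1 leaves); pivot element 13/5.
Pivot on row 1; the z-row RHS becomes 18 − (-4/5)·(75/13) = 294/13.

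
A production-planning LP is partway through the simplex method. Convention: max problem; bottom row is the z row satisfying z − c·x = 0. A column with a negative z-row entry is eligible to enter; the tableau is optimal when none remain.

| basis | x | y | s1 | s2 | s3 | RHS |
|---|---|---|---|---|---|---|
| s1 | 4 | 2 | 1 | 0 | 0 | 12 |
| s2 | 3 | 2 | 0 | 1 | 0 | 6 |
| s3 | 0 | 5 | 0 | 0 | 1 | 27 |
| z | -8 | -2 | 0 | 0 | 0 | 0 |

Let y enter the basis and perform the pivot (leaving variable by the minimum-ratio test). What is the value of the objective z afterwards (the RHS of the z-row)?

Ratio test on column y — row 1: 12/2 = 6; row 2: 6/2 = 3; row 3: 27/5 = 27/5. Minimum is 3 at row 2 (s2 leaves); pivot element 2.
Pivot on row 2; the z-row RHS becomes 0 − (-2)·3 = 6.

6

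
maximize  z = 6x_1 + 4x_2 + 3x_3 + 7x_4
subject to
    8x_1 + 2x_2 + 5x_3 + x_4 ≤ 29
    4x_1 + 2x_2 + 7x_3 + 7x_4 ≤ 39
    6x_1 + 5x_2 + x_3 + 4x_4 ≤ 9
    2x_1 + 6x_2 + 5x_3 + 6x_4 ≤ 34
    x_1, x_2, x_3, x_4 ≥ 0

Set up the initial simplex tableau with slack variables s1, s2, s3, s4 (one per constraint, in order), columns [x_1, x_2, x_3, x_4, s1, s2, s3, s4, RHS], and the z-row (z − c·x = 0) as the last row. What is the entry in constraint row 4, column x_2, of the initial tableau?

6

Constraint 4 has coefficient 6 on x_2.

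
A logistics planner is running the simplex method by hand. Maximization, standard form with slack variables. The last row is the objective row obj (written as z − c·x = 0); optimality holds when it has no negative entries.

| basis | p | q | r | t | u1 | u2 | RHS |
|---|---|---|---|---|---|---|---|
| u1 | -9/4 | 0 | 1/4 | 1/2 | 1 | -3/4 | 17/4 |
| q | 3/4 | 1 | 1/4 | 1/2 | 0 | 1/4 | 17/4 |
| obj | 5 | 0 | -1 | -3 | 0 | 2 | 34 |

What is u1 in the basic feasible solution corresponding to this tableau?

u1 is basic (row 1); its value is the RHS of that row, 17/4.

17/4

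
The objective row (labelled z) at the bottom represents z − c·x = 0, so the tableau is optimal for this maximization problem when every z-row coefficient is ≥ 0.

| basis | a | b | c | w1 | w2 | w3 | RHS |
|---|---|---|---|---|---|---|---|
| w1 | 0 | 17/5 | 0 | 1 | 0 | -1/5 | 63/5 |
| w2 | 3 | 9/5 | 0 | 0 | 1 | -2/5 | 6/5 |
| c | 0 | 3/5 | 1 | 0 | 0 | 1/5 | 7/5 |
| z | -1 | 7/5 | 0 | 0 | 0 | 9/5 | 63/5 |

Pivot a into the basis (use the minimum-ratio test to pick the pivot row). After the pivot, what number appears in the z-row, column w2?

1/3

Ratio test on column a — row 1: entry 0 ≤ 0; row 2: (6/5)/3 = 2/5; row 3: entry 0 ≤ 0. Minimum is 2/5 at row 2 (w2 leaves); pivot element 3.
Divide row 2 by 3; eliminate column a from the other rows.
z-row update in column w2: 0 − (-1)·(1/3) = 1/3.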